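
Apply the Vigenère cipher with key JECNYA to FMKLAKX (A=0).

OQMYYKG

Repeat the key across the message: JECNYAJ
F(5)+J(9): 14 → O
M(12)+E(4): 16 → Q
K(10)+C(2): 12 → M
L(11)+N(13): 24 → Y
A(0)+Y(24): 24 → Y
K(10)+A(0): 10 → K
X(23)+J(9): 32≡6 → G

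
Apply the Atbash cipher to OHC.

LSX

O(14) → L(11)
H(7) → S(18)
C(2) → X(23)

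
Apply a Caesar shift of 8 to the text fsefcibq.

namnkqjy

f(5): 5+8=13 → n
s(18): 18+8=26≡0 → a
e(4): 4+8=12 → m
f(5): 5+8=13 → n
c(2): 2+8=10 → k
i(8): 8+8=16 → q
b(1): 1+8=9 → j
q(16): 16+8=24 → y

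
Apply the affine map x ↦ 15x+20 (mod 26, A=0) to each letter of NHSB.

HVEJ

N(13): 15·13+20=215≡7 → H
H(7): 15·7+20=125≡21 → V
S(18): 15·18+20=290≡4 → E
B(1): 15·1+20=35≡9 → J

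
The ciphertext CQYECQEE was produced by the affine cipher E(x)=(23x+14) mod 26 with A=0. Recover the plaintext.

EIOMEIMM

The inverse of 23 mod 26 is 17, since 23·17=391≡1. Apply D(y)=17·(y−14) mod 26:
C(2): 17·(2−14)=-204≡4 → E
Q(16): 17·(16−14)=34≡8 → I
Y(24): 17·(24−14)=170≡14 → O
E(4): 17·(4−14)=-170≡12 → M
C(2): 17·(2−14)=-204≡4 → E
Q(16): 17·(16−14)=34≡8 → I
E(4): 17·(4−14)=-170≡12 → M
E(4): 17·(4−14)=-170≡12 → M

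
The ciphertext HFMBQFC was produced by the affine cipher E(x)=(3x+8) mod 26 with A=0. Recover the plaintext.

The inverse of 3 mod 26 is 9, since 3·9=27≡1. Apply D(y)=9·(y−8) mod 26:
H(7): 9·(7−8)=-9≡17 → R
F(5): 9·(5−8)=-27≡25 → Z
M(12): 9·(12−8)=36≡10 → K
B(1): 9·(1−8)=-63≡15 → P
Q(16): 9·(16−8)=72≡20 → U
F(5): 9·(5−8)=-27≡25 → Z
C(2): 9·(2−8)=-54≡24 → Y

RZKPUZY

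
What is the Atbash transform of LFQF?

OUJU

L(11) → O(14)
F(5) → U(20)
Q(16) → J(9)
F(5) → U(20)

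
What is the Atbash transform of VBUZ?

V(21) → E(4)
B(1) → Y(24)
U(20) → F(5)
Z(25) → A(0)

EYFA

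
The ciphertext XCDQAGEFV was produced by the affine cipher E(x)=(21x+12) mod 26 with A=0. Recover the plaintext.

DCHUSWMRT

The inverse of 21 mod 26 is 5, since 21·5=105≡1. Apply D(y)=5·(y−12) mod 26:
X(23): 5·(23−12)=55≡3 → D
C(2): 5·(2−12)=-50≡2 → C
D(3): 5·(3−12)=-45≡7 → H
Q(16): 5·(16−12)=20 → U
A(0): 5·(0−12)=-60≡18 → S
G(6): 5·(6−12)=-30≡22 → W
E(4): 5·(4−12)=-40≡12 → M
F(5): 5·(5−12)=-35≡17 → R
V(21): 5·(21−12)=45≡19 → T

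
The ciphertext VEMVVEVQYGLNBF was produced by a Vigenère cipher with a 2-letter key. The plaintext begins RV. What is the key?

EJ

Subtract each crib letter from the matching ciphertext letter (mod 26):
V(21)−R(17)=4 → E
E(4)−V(21)=-17≡9 → J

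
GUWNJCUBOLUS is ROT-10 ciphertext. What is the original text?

G(6): 6−10=-4≡22 → W
U(20): 20−10=10 → K
W(22): 22−10=12 → M
N(13): 13−10=3 → D
J(9): 9−10=-1≡25 → Z
C(2): 2−10=-8≡18 → S
U(20): 20−10=10 → K
B(1): 1−10=-9≡17 → R
O(14): 14−10=4 → E
L(11): 11−10=1 → B
U(20): 20−10=10 → K
S(18): 18−10=8 → I

WKMDZSKREBKI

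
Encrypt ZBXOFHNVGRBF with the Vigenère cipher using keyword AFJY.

Repeat the key across the message: AFJYAFJYAFJY
Z(25)+A(0): 25 → Z
B(1)+F(5): 6 → G
X(23)+J(9): 32≡6 → G
O(14)+Y(24): 38≡12 → M
F(5)+A(0): 5 → F
H(7)+F(5): 12 → M
N(13)+J(9): 22 → W
V(21)+Y(24): 45≡19 → T
G(6)+A(0): 6 → G
R(17)+F(5): 22 → W
B(1)+J(9): 10 → K
F(5)+Y(24): 29≡3 → D

ZGGMFMWTGWKD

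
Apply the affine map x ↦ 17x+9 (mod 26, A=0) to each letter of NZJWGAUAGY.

N(13): 17·13+9=230≡22 → W
Z(25): 17·25+9=434≡18 → S
J(9): 17·9+9=162≡6 → G
W(22): 17·22+9=383≡19 → T
G(6): 17·6+9=111≡7 → H
A(0): 17·0+9=9 → J
U(20): 17·20+9=349≡11 → L
A(0): 17·0+9=9 → J
G(6): 17·6+9=111≡7 → H
Y(24): 17·24+9=417≡1 → B

WSGTHJLJHB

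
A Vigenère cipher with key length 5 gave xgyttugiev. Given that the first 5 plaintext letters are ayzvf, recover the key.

Subtract each crib letter from the matching ciphertext letter (mod 26):
x(23)−a(0)=23 → x
g(6)−y(24)=-18≡8 → i
y(24)−z(25)=-1≡25 → z
t(19)−v(21)=-2≡24 → y
t(19)−f(5)=14 → o

xizyo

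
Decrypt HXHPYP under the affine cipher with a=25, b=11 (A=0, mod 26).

The inverse of 25 mod 26 is 25, since 25·25=625≡1. Apply D(y)=25·(y−11) mod 26:
H(7): 25·(7−11)=-100≡4 → E
X(23): 25·(23−11)=300≡14 → O
H(7): 25·(7−11)=-100≡4 → E
P(15): 25·(15−11)=100≡22 → W
Y(24): 25·(24−11)=325≡13 → N
P(15): 25·(15−11)=100≡22 → W

EOEWNW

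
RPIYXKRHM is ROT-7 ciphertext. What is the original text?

R(17): 17−7=10 → K
P(15): 15−7=8 → I
I(8): 8−7=1 → B
Y(24): 24−7=17 → R
X(23): 23−7=16 → Q
K(10): 10−7=3 → D
R(17): 17−7=10 → K
H(7): 7−7=0 → A
M(12): 12−7=5 → F

KIBRQDKAF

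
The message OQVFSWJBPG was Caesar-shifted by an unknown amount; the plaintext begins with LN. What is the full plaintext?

From the crib: O(14)−L(11)=3, so the shift is 3.
Subtract 3 from each ciphertext letter:
O(14): 14−3=11 → L
Q(16): 16−3=13 → N
V(21): 21−3=18 → S
F(5): 5−3=2 → C
S(18): 18−3=15 → P
W(22): 22−3=19 → T
J(9): 9−3=6 → G
B(1): 1−3=-2≡24 → Y
P(15): 15−3=12 → M
G(6): 6−3=3 → D

LNSCPTGYMD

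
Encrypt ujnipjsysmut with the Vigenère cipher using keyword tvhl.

Repeat the key across the message: tvhltvhltvhl
u(20)+t(19): 39≡13 → n
j(9)+v(21): 30≡4 → e
n(13)+h(7): 20 → u
i(8)+l(11): 19 → t
p(15)+t(19): 34≡8 → i
j(9)+v(21): 30≡4 → e
s(18)+h(7): 25 → z
y(24)+l(11): 35≡9 → j
s(18)+t(19): 37≡11 → l
m(12)+v(21): 33≡7 → h
u(20)+h(7): 27≡1 → b
t(19)+l(11): 30≡4 → e

neutiezjlhbe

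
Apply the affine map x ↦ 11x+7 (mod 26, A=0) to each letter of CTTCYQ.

DIIDLB

C(2): 11·2+7=29≡3 → D
T(19): 11·19+7=216≡8 → I
T(19): 11·19+7=216≡8 → I
C(2): 11·2+7=29≡3 → D
Y(24): 11·24+7=271≡11 → L
Q(16): 11·16+7=183≡1 → B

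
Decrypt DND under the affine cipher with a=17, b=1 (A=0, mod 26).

UQU

The inverse of 17 mod 26 is 23, since 17·23=391≡1. Apply D(y)=23·(y−1) mod 26:
D(3): 23·(3−1)=46≡20 → U
N(13): 23·(13−1)=276≡16 → Q
D(3): 23·(3−1)=46≡20 → U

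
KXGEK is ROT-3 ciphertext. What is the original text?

K(10): 10−3=7 → H
X(23): 23−3=20 → U
G(6): 6−3=3 → D
E(4): 4−3=1 → B
K(10): 10−3=7 → H

HUDBH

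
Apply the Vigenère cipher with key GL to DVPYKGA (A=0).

JGVJQRG

Repeat the key across the message: GLGLGLG
D(3)+G(6): 9 → J
V(21)+L(11): 32≡6 → G
P(15)+G(6): 21 → V
Y(24)+L(11): 35≡9 → J
K(10)+G(6): 16 → Q
G(6)+L(11): 17 → R
A(0)+G(6): 6 → G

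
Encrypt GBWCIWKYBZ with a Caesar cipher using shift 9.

PKFLRFTHKI

G(6): 6+9=15 → P
B(1): 1+9=10 → K
W(22): 22+9=31≡5 → F
C(2): 2+9=11 → L
I(8): 8+9=17 → R
W(22): 22+9=31≡5 → F
K(10): 10+9=19 → T
Y(24): 24+9=33≡7 → H
B(1): 1+9=10 → K
Z(25): 25+9=34≡8 → I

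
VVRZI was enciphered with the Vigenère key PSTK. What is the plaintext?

Repeat the key across the ciphertext: PSTKP
V(21)−P(15): 6 → G
V(21)−S(18): 3 → D
R(17)−T(19): -2≡24 → Y
Z(25)−K(10): 15 → P
I(8)−P(15): -7≡19 → T

GDYPT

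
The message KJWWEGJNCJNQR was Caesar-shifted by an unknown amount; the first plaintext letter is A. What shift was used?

10

From the crib: K(10)−A(0)=10, so the shift is 10.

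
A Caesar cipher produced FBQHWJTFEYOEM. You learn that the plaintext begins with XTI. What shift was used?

From the crib: F(5)−X(23)=-18≡8, so the shift is 8.

8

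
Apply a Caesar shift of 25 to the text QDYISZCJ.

PCXHRYBI

Q(16): 16+25=41≡15 → P
D(3): 3+25=28≡2 → C
Y(24): 24+25=49≡23 → X
I(8): 8+25=33≡7 → H
S(18): 18+25=43≡17 → R
Z(25): 25+25=50≡24 → Y
C(2): 2+25=27≡1 → B
J(9): 9+25=34≡8 → I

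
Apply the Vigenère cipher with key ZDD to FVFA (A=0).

EYIZ

Repeat the key across the message: ZDDZ
F(5)+Z(25): 30≡4 → E
V(21)+D(3): 24 → Y
F(5)+D(3): 8 → I
A(0)+Z(25): 25 → Z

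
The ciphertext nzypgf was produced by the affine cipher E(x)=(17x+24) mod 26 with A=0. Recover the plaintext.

The inverse of 17 mod 26 is 23, since 17·23=391≡1. Apply D(y)=23·(y−24) mod 26:
n(13): 23·(13−24)=-253≡7 → h
z(25): 23·(25−24)=23 → x
y(24): 23·(24−24)=0 → a
p(15): 23·(15−24)=-207≡1 → b
g(6): 23·(6−24)=-414≡2 → c
f(5): 23·(5−24)=-437≡5 → f

hxabcf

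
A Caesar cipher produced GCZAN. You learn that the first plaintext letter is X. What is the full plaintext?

From the crib: G(6)−X(23)=-17≡9, so the shift is 9.
Subtract 9 from each ciphertext letter:
G(6): 6−9=-3≡23 → X
C(2): 2−9=-7≡19 → T
Z(25): 25−9=16 → Q
A(0): 0−9=-9≡17 → R
N(13): 13−9=4 → E

XTQRE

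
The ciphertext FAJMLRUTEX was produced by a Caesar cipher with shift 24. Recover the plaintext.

F(5): 5−24=-19≡7 → H
A(0): 0−24=-24≡2 → C
J(9): 9−24=-15≡11 → L
M(12): 12−24=-12≡14 → O
L(11): 11−24=-13≡13 → N
R(17): 17−24=-7≡19 → T
U(20): 20−24=-4≡22 → W
T(19): 19−24=-5≡21 → V
E(4): 4−24=-20≡6 → G
X(23): 23−24=-1≡25 → Z

HCLONTWVGZ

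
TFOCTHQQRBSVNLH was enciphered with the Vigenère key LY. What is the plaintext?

Repeat the key across the ciphertext: LYLYLYLYLYLYLYL
T(19)−L(11): 8 → I
F(5)−Y(24): -19≡7 → H
O(14)−L(11): 3 → D
C(2)−Y(24): -22≡4 → E
T(19)−L(11): 8 → I
H(7)−Y(24): -17≡9 → J
Q(16)−L(11): 5 → F
Q(16)−Y(24): -8≡18 → S
R(17)−L(11): 6 → G
B(1)−Y(24): -23≡3 → D
S(18)−L(11): 7 → H
V(21)−Y(24): -3≡23 → X
N(13)−L(11): 2 → C
L(11)−Y(24): -13≡13 → N
H(7)−L(11): -4≡22 → W

IHDEIJFSGDHXCNW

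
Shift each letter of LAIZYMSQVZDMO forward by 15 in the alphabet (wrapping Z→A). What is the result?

L(11): 11+15=26≡0 → A
A(0): 0+15=15 → P
I(8): 8+15=23 → X
Z(25): 25+15=40≡14 → O
Y(24): 24+15=39≡13 → N
M(12): 12+15=27≡1 → B
S(18): 18+15=33≡7 → H
Q(16): 16+15=31≡5 → F
V(21): 21+15=36≡10 → K
Z(25): 25+15=40≡14 → O
D(3): 3+15=18 → S
M(12): 12+15=27≡1 → B
O(14): 14+15=29≡3 → D

APXONBHFKOSBD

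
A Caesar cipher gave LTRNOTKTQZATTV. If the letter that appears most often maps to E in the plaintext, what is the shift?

15

The most frequent ciphertext letter is T (appears 5 times).
T is position 19; E is position 4.
Shift = 15.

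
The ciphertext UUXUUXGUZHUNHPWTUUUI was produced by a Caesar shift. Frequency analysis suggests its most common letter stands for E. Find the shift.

The most frequent ciphertext letter is U (appears 9 times).
U is position 20; E is position 4.
Shift = 16.

16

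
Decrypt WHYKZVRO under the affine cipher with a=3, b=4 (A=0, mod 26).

GBYCHXNM

The inverse of 3 mod 26 is 9, since 3·9=27≡1. Apply D(y)=9·(y−4) mod 26:
W(22): 9·(22−4)=162≡6 → G
H(7): 9·(7−4)=27≡1 → B
Y(24): 9·(24−4)=180≡24 → Y
K(10): 9·(10−4)=54≡2 → C
Z(25): 9·(25−4)=189≡7 → H
V(21): 9·(21−4)=153≡23 → X
R(17): 9·(17−4)=117≡13 → N
O(14): 9·(14−4)=90≡12 → M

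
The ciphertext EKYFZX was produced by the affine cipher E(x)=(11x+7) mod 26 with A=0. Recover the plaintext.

VFLOES

The inverse of 11 mod 26 is 19, since 11·19=209≡1. Apply D(y)=19·(y−7) mod 26:
E(4): 19·(4−7)=-57≡21 → V
K(10): 19·(10−7)=57≡5 → F
Y(24): 19·(24−7)=323≡11 → L
F(5): 19·(5−7)=-38≡14 → O
Z(25): 19·(25−7)=342≡4 → E
X(23): 19·(23−7)=304≡18 → S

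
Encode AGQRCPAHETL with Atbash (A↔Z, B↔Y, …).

A(0) → Z(25)
G(6) → T(19)
Q(16) → J(9)
R(17) → I(8)
C(2) → X(23)
P(15) → K(10)
A(0) → Z(25)
H(7) → S(18)
E(4) → V(21)
T(19) → G(6)
L(11) → O(14)

ZTJIXKZSVGO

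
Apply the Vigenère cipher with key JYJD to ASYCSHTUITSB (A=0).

JQHFBFCXRRBE

Repeat the key across the message: JYJDJYJDJYJD
A(0)+J(9): 9 → J
S(18)+Y(24): 42≡16 → Q
Y(24)+J(9): 33≡7 → H
C(2)+D(3): 5 → F
S(18)+J(9): 27≡1 → B
H(7)+Y(24): 31≡5 → F
T(19)+J(9): 28≡2 → C
U(20)+D(3): 23 → X
I(8)+J(9): 17 → R
T(19)+Y(24): 43≡17 → R
S(18)+J(9): 27≡1 → B
B(1)+D(3): 4 → E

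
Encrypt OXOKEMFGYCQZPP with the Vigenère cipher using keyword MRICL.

Repeat the key across the message: MRICLMRICLMRIC
O(14)+M(12): 26≡0 → A
X(23)+R(17): 40≡14 → O
O(14)+I(8): 22 → W
K(10)+C(2): 12 → M
E(4)+L(11): 15 → P
M(12)+M(12): 24 → Y
F(5)+R(17): 22 → W
G(6)+I(8): 14 → O
Y(24)+C(2): 26≡0 → A
C(2)+L(11): 13 → N
Q(16)+M(12): 28≡2 → C
Z(25)+R(17): 42≡16 → Q
P(15)+I(8): 23 → X
P(15)+C(2): 17 → R

AOWMPYWOANCQXR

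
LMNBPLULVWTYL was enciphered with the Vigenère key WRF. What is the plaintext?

Repeat the key across the ciphertext: WRFWRFWRFWRFW
L(11)−W(22): -11≡15 → P
M(12)−R(17): -5≡21 → V
N(13)−F(5): 8 → I
B(1)−W(22): -21≡5 → F
P(15)−R(17): -2≡24 → Y
L(11)−F(5): 6 → G
U(20)−W(22): -2≡24 → Y
L(11)−R(17): -6≡20 → U
V(21)−F(5): 16 → Q
W(22)−W(22): 0 → A
T(19)−R(17): 2 → C
Y(24)−F(5): 19 → T
L(11)−W(22): -11≡15 → P

PVIFYGYUQACTP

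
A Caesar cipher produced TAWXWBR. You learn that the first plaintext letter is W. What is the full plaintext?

From the crib: T(19)−W(22)=-3≡23, so the shift is 23.
Subtract 23 from each ciphertext letter:
T(19): 19−23=-4≡22 → W
A(0): 0−23=-23≡3 → D
W(22): 22−23=-1≡25 → Z
X(23): 23−23=0 → A
W(22): 22−23=-1≡25 → Z
B(1): 1−23=-22≡4 → E
R(17): 17−23=-6≡20 → U

WDZAZEU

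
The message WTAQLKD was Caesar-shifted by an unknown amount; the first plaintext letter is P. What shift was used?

7

From the crib: W(22)−P(15)=7, so the shift is 7.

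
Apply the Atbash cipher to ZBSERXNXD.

Z(25) → A(0)
B(1) → Y(24)
S(18) → H(7)
E(4) → V(21)
R(17) → I(8)
X(23) → C(2)
N(13) → M(12)
X(23) → C(2)
D(3) → W(22)

AYHVICMCW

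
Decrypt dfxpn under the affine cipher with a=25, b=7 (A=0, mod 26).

The inverse of 25 mod 26 is 25, since 25·25=625≡1. Apply D(y)=25·(y−7) mod 26:
d(3): 25·(3−7)=-100≡4 → e
f(5): 25·(5−7)=-50≡2 → c
x(23): 25·(23−7)=400≡10 → k
p(15): 25·(15−7)=200≡18 → s
n(13): 25·(13−7)=150≡20 → u

ecksu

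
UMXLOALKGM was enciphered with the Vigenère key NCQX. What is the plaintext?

Repeat the key across the ciphertext: NCQXNCQXNC
U(20)−N(13): 7 → H
M(12)−C(2): 10 → K
X(23)−Q(16): 7 → H
L(11)−X(23): -12≡14 → O
O(14)−N(13): 1 → B
A(0)−C(2): -2≡24 → Y
L(11)−Q(16): -5≡21 → V
K(10)−X(23): -13≡13 → N
G(6)−N(13): -7≡19 → T
M(12)−C(2): 10 → K

HKHOBYVNTK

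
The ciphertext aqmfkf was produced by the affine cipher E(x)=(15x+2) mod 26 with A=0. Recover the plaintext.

The inverse of 15 mod 26 is 7, since 15·7=105≡1. Apply D(y)=7·(y−2) mod 26:
a(0): 7·(0−2)=-14≡12 → m
q(16): 7·(16−2)=98≡20 → u
m(12): 7·(12−2)=70≡18 → s
f(5): 7·(5−2)=21 → v
k(10): 7·(10−2)=56≡4 → e
f(5): 7·(5−2)=21 → v

musvev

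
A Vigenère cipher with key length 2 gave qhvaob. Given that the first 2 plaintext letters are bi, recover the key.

pz

Subtract each crib letter from the matching ciphertext letter (mod 26):
q(16)−b(1)=15 → p
h(7)−i(8)=-1≡25 → z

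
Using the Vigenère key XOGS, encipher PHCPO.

MVIHL

Repeat the key across the message: XOGSX
P(15)+X(23): 38≡12 → M
H(7)+O(14): 21 → V
C(2)+G(6): 8 → I
P(15)+S(18): 33≡7 → H
O(14)+X(23): 37≡11 → L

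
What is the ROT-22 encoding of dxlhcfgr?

zthdybcn

d(3): 3+22=25 → z
x(23): 23+22=45≡19 → t
l(11): 11+22=33≡7 → h
h(7): 7+22=29≡3 → d
c(2): 2+22=24 → y
f(5): 5+22=27≡1 → b
g(6): 6+22=28≡2 → c
r(17): 17+22=39≡13 → n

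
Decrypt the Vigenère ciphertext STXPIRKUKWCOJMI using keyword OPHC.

Repeat the key across the ciphertext: OPHCOPHCOPHCOPH
S(18)−O(14): 4 → E
T(19)−P(15): 4 → E
X(23)−H(7): 16 → Q
P(15)−C(2): 13 → N
I(8)−O(14): -6≡20 → U
R(17)−P(15): 2 → C
K(10)−H(7): 3 → D
U(20)−C(2): 18 → S
K(10)−O(14): -4≡22 → W
W(22)−P(15): 7 → H
C(2)−H(7): -5≡21 → V
O(14)−C(2): 12 → M
J(9)−O(14): -5≡21 → V
M(12)−P(15): -3≡23 → X
I(8)−H(7): 1 → B

EEQNUCDSWHVMVXB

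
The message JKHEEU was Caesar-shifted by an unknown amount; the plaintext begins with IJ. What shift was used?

From the crib: J(9)−I(8)=1, so the shift is 1.

1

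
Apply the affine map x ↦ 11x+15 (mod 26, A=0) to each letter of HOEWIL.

H(7): 11·7+15=92≡14 → O
O(14): 11·14+15=169≡13 → N
E(4): 11·4+15=59≡7 → H
W(22): 11·22+15=257≡23 → X
I(8): 11·8+15=103≡25 → Z
L(11): 11·11+15=136≡6 → G

ONHXZG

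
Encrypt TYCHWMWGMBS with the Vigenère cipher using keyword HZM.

Repeat the key across the message: HZMHZMHZMHZ
T(19)+H(7): 26≡0 → A
Y(24)+Z(25): 49≡23 → X
C(2)+M(12): 14 → O
H(7)+H(7): 14 → O
W(22)+Z(25): 47≡21 → V
M(12)+M(12): 24 → Y
W(22)+H(7): 29≡3 → D
G(6)+Z(25): 31≡5 → F
M(12)+M(12): 24 → Y
B(1)+H(7): 8 → I
S(18)+Z(25): 43≡17 → R

AXOOVYDFYIR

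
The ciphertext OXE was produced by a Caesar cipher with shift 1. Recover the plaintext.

NWD

O(14): 14−1=13 → N
X(23): 23−1=22 → W
E(4): 4−1=3 → D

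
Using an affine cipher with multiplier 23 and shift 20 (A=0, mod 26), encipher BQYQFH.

RYAYFZ

B(1): 23·1+20=43≡17 → R
Q(16): 23·16+20=388≡24 → Y
Y(24): 23·24+20=572≡0 → A
Q(16): 23·16+20=388≡24 → Y
F(5): 23·5+20=135≡5 → F
H(7): 23·7+20=181≡25 → Z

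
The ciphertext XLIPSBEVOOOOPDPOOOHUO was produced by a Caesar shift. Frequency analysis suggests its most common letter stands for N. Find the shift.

1

The most frequent ciphertext letter is O (appears 8 times).
O is position 14; N is position 13.
Shift = 1.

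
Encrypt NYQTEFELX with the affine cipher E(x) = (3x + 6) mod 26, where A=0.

TACLSVSNX

N(13): 3·13+6=45≡19 → T
Y(24): 3·24+6=78≡0 → A
Q(16): 3·16+6=54≡2 → C
T(19): 3·19+6=63≡11 → L
E(4): 3·4+6=18 → S
F(5): 3·5+6=21 → V
E(4): 3·4+6=18 → S
L(11): 3·11+6=39≡13 → N
X(23): 3·23+6=75≡23 → X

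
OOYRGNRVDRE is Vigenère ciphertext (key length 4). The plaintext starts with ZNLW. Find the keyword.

Subtract each crib letter from the matching ciphertext letter (mod 26):
O(14)−Z(25)=-11≡15 → P
O(14)−N(13)=1 → B
Y(24)−L(11)=13 → N
R(17)−W(22)=-5≡21 → V

PBNV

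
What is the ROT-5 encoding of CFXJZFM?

C(2): 2+5=7 → H
F(5): 5+5=10 → K
X(23): 23+5=28≡2 → C
J(9): 9+5=14 → O
Z(25): 25+5=30≡4 → E
F(5): 5+5=10 → K
M(12): 12+5=17 → R

HKCOEKR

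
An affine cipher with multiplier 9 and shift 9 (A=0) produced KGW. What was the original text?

DRN

The inverse of 9 mod 26 is 3, since 9·3=27≡1. Apply D(y)=3·(y−9) mod 26:
K(10): 3·(10−9)=3 → D
G(6): 3·(6−9)=-9≡17 → R
W(22): 3·(22−9)=39≡13 → N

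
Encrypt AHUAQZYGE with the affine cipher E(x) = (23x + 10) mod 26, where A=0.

KPCKONQSY

A(0): 23·0+10=10 → K
H(7): 23·7+10=171≡15 → P
U(20): 23·20+10=470≡2 → C
A(0): 23·0+10=10 → K
Q(16): 23·16+10=378≡14 → O
Z(25): 23·25+10=585≡13 → N
Y(24): 23·24+10=562≡16 → Q
G(6): 23·6+10=148≡18 → S
E(4): 23·4+10=102≡24 → Y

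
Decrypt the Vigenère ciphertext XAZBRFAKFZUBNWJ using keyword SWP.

Repeat the key across the ciphertext: SWPSWPSWPSWPSWP
X(23)−S(18): 5 → F
A(0)−W(22): -22≡4 → E
Z(25)−P(15): 10 → K
B(1)−S(18): -17≡9 → J
R(17)−W(22): -5≡21 → V
F(5)−P(15): -10≡16 → Q
A(0)−S(18): -18≡8 → I
K(10)−W(22): -12≡14 → O
F(5)−P(15): -10≡16 → Q
Z(25)−S(18): 7 → H
U(20)−W(22): -2≡24 → Y
B(1)−P(15): -14≡12 → M
N(13)−S(18): -5≡21 → V
W(22)−W(22): 0 → A
J(9)−P(15): -6≡20 → U

FEKJVQIOQHYMVAU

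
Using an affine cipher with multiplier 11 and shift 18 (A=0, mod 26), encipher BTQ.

B(1): 11·1+18=29≡3 → D
T(19): 11·19+18=227≡19 → T
Q(16): 11·16+18=194≡12 → M

DTM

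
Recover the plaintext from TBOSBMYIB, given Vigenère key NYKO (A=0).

Repeat the key across the ciphertext: NYKONYKON
T(19)−N(13): 6 → G
B(1)−Y(24): -23≡3 → D
O(14)−K(10): 4 → E
S(18)−O(14): 4 → E
B(1)−N(13): -12≡14 → O
M(12)−Y(24): -12≡14 → O
Y(24)−K(10): 14 → O
I(8)−O(14): -6≡20 → U
B(1)−N(13): -12≡14 → O

GDEEOOOUO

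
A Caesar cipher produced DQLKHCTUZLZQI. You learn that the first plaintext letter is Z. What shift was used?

4

From the crib: D(3)−Z(25)=-22≡4, so the shift is 4.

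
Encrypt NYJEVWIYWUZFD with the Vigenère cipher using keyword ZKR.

Repeat the key across the message: ZKRZKRZKRZKRZ
N(13)+Z(25): 38≡12 → M
Y(24)+K(10): 34≡8 → I
J(9)+R(17): 26≡0 → A
E(4)+Z(25): 29≡3 → D
V(21)+K(10): 31≡5 → F
W(22)+R(17): 39≡13 → N
I(8)+Z(25): 33≡7 → H
Y(24)+K(10): 34≡8 → I
W(22)+R(17): 39≡13 → N
U(20)+Z(25): 45≡19 → T
Z(25)+K(10): 35≡9 → J
F(5)+R(17): 22 → W
D(3)+Z(25): 28≡2 → C

MIADFNHINTJWC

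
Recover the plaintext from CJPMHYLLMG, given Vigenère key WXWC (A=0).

Repeat the key across the ciphertext: WXWCWXWCWX
C(2)−W(22): -20≡6 → G
J(9)−X(23): -14≡12 → M
P(15)−W(22): -7≡19 → T
M(12)−C(2): 10 → K
H(7)−W(22): -15≡11 → L
Y(24)−X(23): 1 → B
L(11)−W(22): -11≡15 → P
L(11)−C(2): 9 → J
M(12)−W(22): -10≡16 → Q
G(6)−X(23): -17≡9 → J

GMTKLBPJQJ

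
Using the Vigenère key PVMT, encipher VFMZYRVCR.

Repeat the key across the message: PVMTPVMTP
V(21)+P(15): 36≡10 → K
F(5)+V(21): 26≡0 → A
M(12)+M(12): 24 → Y
Z(25)+T(19): 44≡18 → S
Y(24)+P(15): 39≡13 → N
R(17)+V(21): 38≡12 → M
V(21)+M(12): 33≡7 → H
C(2)+T(19): 21 → V
R(17)+P(15): 32≡6 → G

KAYSNMHVG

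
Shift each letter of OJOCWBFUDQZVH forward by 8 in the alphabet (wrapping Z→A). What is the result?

O(14): 14+8=22 → W
J(9): 9+8=17 → R
O(14): 14+8=22 → W
C(2): 2+8=10 → K
W(22): 22+8=30≡4 → E
B(1): 1+8=9 → J
F(5): 5+8=13 → N
U(20): 20+8=28≡2 → C
D(3): 3+8=11 → L
Q(16): 16+8=24 → Y
Z(25): 25+8=33≡7 → H
V(21): 21+8=29≡3 → D
H(7): 7+8=15 → P

WRWKEJNCLYHDP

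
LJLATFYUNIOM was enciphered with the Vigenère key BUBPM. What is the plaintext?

KPKLHEETYWNS

Repeat the key across the ciphertext: BUBPMBUBPMBU
L(11)−B(1): 10 → K
J(9)−U(20): -11≡15 → P
L(11)−B(1): 10 → K
A(0)−P(15): -15≡11 → L
T(19)−M(12): 7 → H
F(5)−B(1): 4 → E
Y(24)−U(20): 4 → E
U(20)−B(1): 19 → T
N(13)−P(15): -2≡24 → Y
I(8)−M(12): -4≡22 → W
O(14)−B(1): 13 → N
M(12)−U(20): -8≡18 → S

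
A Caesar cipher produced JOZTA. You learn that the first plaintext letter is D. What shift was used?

6

From the crib: J(9)−D(3)=6, so the shift is 6.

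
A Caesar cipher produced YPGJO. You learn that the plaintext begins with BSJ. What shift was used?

From the crib: Y(24)−B(1)=23, so the shift is 23.

23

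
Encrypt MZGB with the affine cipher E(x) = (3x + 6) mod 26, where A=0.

QDYJ

M(12): 3·12+6=42≡16 → Q
Z(25): 3·25+6=81≡3 → D
G(6): 3·6+6=24 → Y
B(1): 3·1+6=9 → J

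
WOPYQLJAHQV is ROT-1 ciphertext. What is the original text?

W(22): 22−1=21 → V
O(14): 14−1=13 → N
P(15): 15−1=14 → O
Y(24): 24−1=23 → X
Q(16): 16−1=15 → P
L(11): 11−1=10 → K
J(9): 9−1=8 → I
A(0): 0−1=-1≡25 → Z
H(7): 7−1=6 → G
Q(16): 16−1=15 → P
V(21): 21−1=20 → U

VNOXPKIZGPU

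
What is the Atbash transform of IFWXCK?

I(8) → R(17)
F(5) → U(20)
W(22) → D(3)
X(23) → C(2)
C(2) → X(23)
K(10) → P(15)

RUDCXP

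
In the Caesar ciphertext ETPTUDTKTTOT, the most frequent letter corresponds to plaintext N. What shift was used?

6

The most frequent ciphertext letter is T (appears 6 times).
T is position 19; N is position 13.
Shift = 6.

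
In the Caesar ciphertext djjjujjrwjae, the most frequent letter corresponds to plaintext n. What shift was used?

22

The most frequent ciphertext letter is j (appears 6 times).
j is position 9; n is position 13.
Shift = -4≡22.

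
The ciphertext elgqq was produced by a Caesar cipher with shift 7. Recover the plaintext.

e(4): 4−7=-3≡23 → x
l(11): 11−7=4 → e
g(6): 6−7=-1≡25 → z
q(16): 16−7=9 → j
q(16): 16−7=9 → j

xezjj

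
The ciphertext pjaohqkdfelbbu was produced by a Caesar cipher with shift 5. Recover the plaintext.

kevjclfyazgwwp

p(15): 15−5=10 → k
j(9): 9−5=4 → e
a(0): 0−5=-5≡21 → v
o(14): 14−5=9 → j
h(7): 7−5=2 → c
q(16): 16−5=11 → l
k(10): 10−5=5 → f
d(3): 3−5=-2≡24 → y
f(5): 5−5=0 → a
e(4): 4−5=-1≡25 → z
l(11): 11−5=6 → g
b(1): 1−5=-4≡22 → w
b(1): 1−5=-4≡22 → w
u(20): 20−5=15 → p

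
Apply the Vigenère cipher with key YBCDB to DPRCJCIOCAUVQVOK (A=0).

Repeat the key across the message: YBCDBYBCDBYBCDBY
D(3)+Y(24): 27≡1 → B
P(15)+B(1): 16 → Q
R(17)+C(2): 19 → T
C(2)+D(3): 5 → F
J(9)+B(1): 10 → K
C(2)+Y(24): 26≡0 → A
I(8)+B(1): 9 → J
O(14)+C(2): 16 → Q
C(2)+D(3): 5 → F
A(0)+B(1): 1 → B
U(20)+Y(24): 44≡18 → S
V(21)+B(1): 22 → W
Q(16)+C(2): 18 → S
V(21)+D(3): 24 → Y
O(14)+B(1): 15 → P
K(10)+Y(24): 34≡8 → I

BQTFKAJQFBSWSYPI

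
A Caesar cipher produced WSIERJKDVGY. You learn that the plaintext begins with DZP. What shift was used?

19

From the crib: W(22)−D(3)=19, so the shift is 19.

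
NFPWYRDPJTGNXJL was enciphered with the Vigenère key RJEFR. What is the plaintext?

WWLRHAULECPETEU

Repeat the key across the ciphertext: RJEFRRJEFRRJEFR
N(13)−R(17): -4≡22 → W
F(5)−J(9): -4≡22 → W
P(15)−E(4): 11 → L
W(22)−F(5): 17 → R
Y(24)−R(17): 7 → H
R(17)−R(17): 0 → A
D(3)−J(9): -6≡20 → U
P(15)−E(4): 11 → L
J(9)−F(5): 4 → E
T(19)−R(17): 2 → C
G(6)−R(17): -11≡15 → P
N(13)−J(9): 4 → E
X(23)−E(4): 19 → T
J(9)−F(5): 4 → E
L(11)−R(17): -6≡20 → U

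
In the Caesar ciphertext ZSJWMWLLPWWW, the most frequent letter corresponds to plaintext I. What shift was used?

The most frequent ciphertext letter is W (appears 5 times).
W is position 22; I is position 8.
Shift = 14.

14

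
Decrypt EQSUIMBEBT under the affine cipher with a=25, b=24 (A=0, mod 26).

The inverse of 25 mod 26 is 25, since 25·25=625≡1. Apply D(y)=25·(y−24) mod 26:
E(4): 25·(4−24)=-500≡20 → U
Q(16): 25·(16−24)=-200≡8 → I
S(18): 25·(18−24)=-150≡6 → G
U(20): 25·(20−24)=-100≡4 → E
I(8): 25·(8−24)=-400≡16 → Q
M(12): 25·(12−24)=-300≡12 → M
B(1): 25·(1−24)=-575≡23 → X
E(4): 25·(4−24)=-500≡20 → U
B(1): 25·(1−24)=-575≡23 → X
T(19): 25·(19−24)=-125≡5 → F

UIGEQMXUXF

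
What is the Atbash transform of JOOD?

J(9) → Q(16)
O(14) → L(11)
O(14) → L(11)
D(3) → W(22)

QLLW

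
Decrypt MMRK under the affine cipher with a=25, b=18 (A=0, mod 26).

GGBI

The inverse of 25 mod 26 is 25, since 25·25=625≡1. Apply D(y)=25·(y−18) mod 26:
M(12): 25·(12−18)=-150≡6 → G
M(12): 25·(12−18)=-150≡6 → G
R(17): 25·(17−18)=-25≡1 → B
K(10): 25·(10−18)=-200≡8 → I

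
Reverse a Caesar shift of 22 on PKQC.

TOUG

P(15): 15−22=-7≡19 → T
K(10): 10−22=-12≡14 → O
Q(16): 16−22=-6≡20 → U
C(2): 2−22=-20≡6 → G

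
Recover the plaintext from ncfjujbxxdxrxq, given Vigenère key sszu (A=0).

vkgpcrcdflyxfy

Repeat the key across the ciphertext: sszusszusszuss
n(13)−s(18): -5≡21 → v
c(2)−s(18): -16≡10 → k
f(5)−z(25): -20≡6 → g
j(9)−u(20): -11≡15 → p
u(20)−s(18): 2 → c
j(9)−s(18): -9≡17 → r
b(1)−z(25): -24≡2 → c
x(23)−u(20): 3 → d
x(23)−s(18): 5 → f
d(3)−s(18): -15≡11 → l
x(23)−z(25): -2≡24 → y
r(17)−u(20): -3≡23 → x
x(23)−s(18): 5 → f
q(16)−s(18): -2≡24 → y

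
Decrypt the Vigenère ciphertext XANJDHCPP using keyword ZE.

Repeat the key across the ciphertext: ZEZEZEZEZ
X(23)−Z(25): -2≡24 → Y
A(0)−E(4): -4≡22 → W
N(13)−Z(25): -12≡14 → O
J(9)−E(4): 5 → F
D(3)−Z(25): -22≡4 → E
H(7)−E(4): 3 → D
C(2)−Z(25): -23≡3 → D
P(15)−E(4): 11 → L
P(15)−Z(25): -10≡16 → Q

YWOFEDDLQ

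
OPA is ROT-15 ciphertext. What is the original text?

O(14): 14−15=-1≡25 → Z
P(15): 15−15=0 → A
A(0): 0−15=-15≡11 → L

ZAL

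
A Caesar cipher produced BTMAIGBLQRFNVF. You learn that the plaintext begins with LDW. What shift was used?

From the crib: B(1)−L(11)=-10≡16, so the shift is 16.

16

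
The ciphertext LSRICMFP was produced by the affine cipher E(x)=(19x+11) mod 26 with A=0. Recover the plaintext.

The inverse of 19 mod 26 is 11, since 19·11=209≡1. Apply D(y)=11·(y−11) mod 26:
L(11): 11·(11−11)=0 → A
S(18): 11·(18−11)=77≡25 → Z
R(17): 11·(17−11)=66≡14 → O
I(8): 11·(8−11)=-33≡19 → T
C(2): 11·(2−11)=-99≡5 → F
M(12): 11·(12−11)=11 → L
F(5): 11·(5−11)=-66≡12 → M
P(15): 11·(15−11)=44≡18 → S

AZOTFLMS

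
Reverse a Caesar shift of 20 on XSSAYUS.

X(23): 23−20=3 → D
S(18): 18−20=-2≡24 → Y
S(18): 18−20=-2≡24 → Y
A(0): 0−20=-20≡6 → G
Y(24): 24−20=4 → E
U(20): 20−20=0 → A
S(18): 18−20=-2≡24 → Y

DYYGEAY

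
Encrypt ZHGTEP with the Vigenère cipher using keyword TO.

Repeat the key across the message: TOTOTO
Z(25)+T(19): 44≡18 → S
H(7)+O(14): 21 → V
G(6)+T(19): 25 → Z
T(19)+O(14): 33≡7 → H
E(4)+T(19): 23 → X
P(15)+O(14): 29≡3 → D

SVZHXD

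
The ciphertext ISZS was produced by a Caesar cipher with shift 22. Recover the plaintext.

MWDW

I(8): 8−22=-14≡12 → M
S(18): 18−22=-4≡22 → W
Z(25): 25−22=3 → D
S(18): 18−22=-4≡22 → W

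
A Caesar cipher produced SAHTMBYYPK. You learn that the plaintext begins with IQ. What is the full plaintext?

From the crib: S(18)−I(8)=10, so the shift is 10.
Subtract 10 from each ciphertext letter:
S(18): 18−10=8 → I
A(0): 0−10=-10≡16 → Q
H(7): 7−10=-3≡23 → X
T(19): 19−10=9 → J
M(12): 12−10=2 → C
B(1): 1−10=-9≡17 → R
Y(24): 24−10=14 → O
Y(24): 24−10=14 → O
P(15): 15−10=5 → F
K(10): 10−10=0 → A

IQXJCROOFA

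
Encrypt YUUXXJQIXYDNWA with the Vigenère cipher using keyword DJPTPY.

Repeat the key across the message: DJPTPYDJPTPYDJ
Y(24)+D(3): 27≡1 → B
U(20)+J(9): 29≡3 → D
U(20)+P(15): 35≡9 → J
X(23)+T(19): 42≡16 → Q
X(23)+P(15): 38≡12 → M
J(9)+Y(24): 33≡7 → H
Q(16)+D(3): 19 → T
I(8)+J(9): 17 → R
X(23)+P(15): 38≡12 → M
Y(24)+T(19): 43≡17 → R
D(3)+P(15): 18 → S
N(13)+Y(24): 37≡11 → L
W(22)+D(3): 25 → Z
A(0)+J(9): 9 → J

BDJQMHTRMRSLZJ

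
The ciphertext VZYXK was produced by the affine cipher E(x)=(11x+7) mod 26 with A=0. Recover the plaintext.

GELSF

The inverse of 11 mod 26 is 19, since 11·19=209≡1. Apply D(y)=19·(y−7) mod 26:
V(21): 19·(21−7)=266≡6 → G
Z(25): 19·(25−7)=342≡4 → E
Y(24): 19·(24−7)=323≡11 → L
X(23): 19·(23−7)=304≡18 → S
K(10): 19·(10−7)=57≡5 → F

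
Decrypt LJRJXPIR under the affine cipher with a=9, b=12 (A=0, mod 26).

The inverse of 9 mod 26 is 3, since 9·3=27≡1. Apply D(y)=3·(y−12) mod 26:
L(11): 3·(11−12)=-3≡23 → X
J(9): 3·(9−12)=-9≡17 → R
R(17): 3·(17−12)=15 → P
J(9): 3·(9−12)=-9≡17 → R
X(23): 3·(23−12)=33≡7 → H
P(15): 3·(15−12)=9 → J
I(8): 3·(8−12)=-12≡14 → O
R(17): 3·(17−12)=15 → P

XRPRHJOP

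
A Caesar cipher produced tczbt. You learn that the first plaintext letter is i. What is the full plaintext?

iroqi

From the crib: t(19)−i(8)=11, so the shift is 11.
Subtract 11 from each ciphertext letter:
t(19): 19−11=8 → i
c(2): 2−11=-9≡17 → r
z(25): 25−11=14 → o
b(1): 1−11=-10≡16 → q
t(19): 19−11=8 → i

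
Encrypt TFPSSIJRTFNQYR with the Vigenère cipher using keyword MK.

FPBCESVBFPZAKB

Repeat the key across the message: MKMKMKMKMKMKMK
T(19)+M(12): 31≡5 → F
F(5)+K(10): 15 → P
P(15)+M(12): 27≡1 → B
S(18)+K(10): 28≡2 → C
S(18)+M(12): 30≡4 → E
I(8)+K(10): 18 → S
J(9)+M(12): 21 → V
R(17)+K(10): 27≡1 → B
T(19)+M(12): 31≡5 → F
F(5)+K(10): 15 → P
N(13)+M(12): 25 → Z
Q(16)+K(10): 26≡0 → A
Y(24)+M(12): 36≡10 → K
R(17)+K(10): 27≡1 → B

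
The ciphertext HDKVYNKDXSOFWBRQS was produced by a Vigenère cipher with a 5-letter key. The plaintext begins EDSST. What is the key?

DASDF

Subtract each crib letter from the matching ciphertext letter (mod 26):
H(7)−E(4)=3 → D
D(3)−D(3)=0 → A
K(10)−S(18)=-8≡18 → S
V(21)−S(18)=3 → D
Y(24)−T(19)=5 → F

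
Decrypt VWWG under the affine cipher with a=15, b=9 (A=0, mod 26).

The inverse of 15 mod 26 is 7, since 15·7=105≡1. Apply D(y)=7·(y−9) mod 26:
V(21): 7·(21−9)=84≡6 → G
W(22): 7·(22−9)=91≡13 → N
W(22): 7·(22−9)=91≡13 → N
G(6): 7·(6−9)=-21≡5 → F

GNNF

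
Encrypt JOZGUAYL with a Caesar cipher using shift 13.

J(9): 9+13=22 → W
O(14): 14+13=27≡1 → B
Z(25): 25+13=38≡12 → M
G(6): 6+13=19 → T
U(20): 20+13=33≡7 → H
A(0): 0+13=13 → N
Y(24): 24+13=37≡11 → L
L(11): 11+13=24 → Y

WBMTHNLY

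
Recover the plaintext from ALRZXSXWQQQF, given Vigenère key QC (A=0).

KJBXHQHUAOAD

Repeat the key across the ciphertext: QCQCQCQCQCQC
A(0)−Q(16): -16≡10 → K
L(11)−C(2): 9 → J
R(17)−Q(16): 1 → B
Z(25)−C(2): 23 → X
X(23)−Q(16): 7 → H
S(18)−C(2): 16 → Q
X(23)−Q(16): 7 → H
W(22)−C(2): 20 → U
Q(16)−Q(16): 0 → A
Q(16)−C(2): 14 → O
Q(16)−Q(16): 0 → A
F(5)−C(2): 3 → D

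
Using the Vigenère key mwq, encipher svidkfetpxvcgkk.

erypgvqpfjrssga

Repeat the key across the message: mwqmwqmwqmwqmwq
s(18)+m(12): 30≡4 → e
v(21)+w(22): 43≡17 → r
i(8)+q(16): 24 → y
d(3)+m(12): 15 → p
k(10)+w(22): 32≡6 → g
f(5)+q(16): 21 → v
e(4)+m(12): 16 → q
t(19)+w(22): 41≡15 → p
p(15)+q(16): 31≡5 → f
x(23)+m(12): 35≡9 → j
v(21)+w(22): 43≡17 → r
c(2)+q(16): 18 → s
g(6)+m(12): 18 → s
k(10)+w(22): 32≡6 → g
k(10)+q(16): 26≡0 → a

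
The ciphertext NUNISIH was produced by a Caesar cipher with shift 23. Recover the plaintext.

QXQLVLK

N(13): 13−23=-10≡16 → Q
U(20): 20−23=-3≡23 → X
N(13): 13−23=-10≡16 → Q
I(8): 8−23=-15≡11 → L
S(18): 18−23=-5≡21 → V
I(8): 8−23=-15≡11 → L
H(7): 7−23=-16≡10 → K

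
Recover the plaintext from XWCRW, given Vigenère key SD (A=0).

FTKOE

Repeat the key across the ciphertext: SDSDS
X(23)−S(18): 5 → F
W(22)−D(3): 19 → T
C(2)−S(18): -16≡10 → K
R(17)−D(3): 14 → O
W(22)−S(18): 4 → E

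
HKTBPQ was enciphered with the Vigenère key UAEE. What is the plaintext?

NKPXVQ

Repeat the key across the ciphertext: UAEEUA
H(7)−U(20): -13≡13 → N
K(10)−A(0): 10 → K
T(19)−E(4): 15 → P
B(1)−E(4): -3≡23 → X
P(15)−U(20): -5≡21 → V
Q(16)−A(0): 16 → Q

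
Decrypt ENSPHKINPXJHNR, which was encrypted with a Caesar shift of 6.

E(4): 4−6=-2≡24 → Y
N(13): 13−6=7 → H
S(18): 18−6=12 → M
P(15): 15−6=9 → J
H(7): 7−6=1 → B
K(10): 10−6=4 → E
I(8): 8−6=2 → C
N(13): 13−6=7 → H
P(15): 15−6=9 → J
X(23): 23−6=17 → R
J(9): 9−6=3 → D
H(7): 7−6=1 → B
N(13): 13−6=7 → H
R(17): 17−6=11 → L

YHMJBECHJRDBHL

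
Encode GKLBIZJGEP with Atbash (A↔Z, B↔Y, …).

TPOYRAQTVK

G(6) → T(19)
K(10) → P(15)
L(11) → O(14)
B(1) → Y(24)
I(8) → R(17)
Z(25) → A(0)
J(9) → Q(16)
G(6) → T(19)
E(4) → V(21)
P(15) → K(10)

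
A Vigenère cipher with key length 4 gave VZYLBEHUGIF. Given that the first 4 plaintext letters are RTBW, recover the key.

Subtract each crib letter from the matching ciphertext letter (mod 26):
V(21)−R(17)=4 → E
Z(25)−T(19)=6 → G
Y(24)−B(1)=23 → X
L(11)−W(22)=-11≡15 → P

EGXP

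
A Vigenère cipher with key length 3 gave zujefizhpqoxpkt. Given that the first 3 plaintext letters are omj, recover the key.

lia

Subtract each crib letter from the matching ciphertext letter (mod 26):
z(25)−o(14)=11 → l
u(20)−m(12)=8 → i
j(9)−j(9)=0 → a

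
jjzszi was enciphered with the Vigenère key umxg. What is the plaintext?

pxcmfw

Repeat the key across the ciphertext: umxgum
j(9)−u(20): -11≡15 → p
j(9)−m(12): -3≡23 → x
z(25)−x(23): 2 → c
s(18)−g(6): 12 → m
z(25)−u(20): 5 → f
i(8)−m(12): -4≡22 → w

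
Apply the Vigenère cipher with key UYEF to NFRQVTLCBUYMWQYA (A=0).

HDVVPRPHVSCRQOCF

Repeat the key across the message: UYEFUYEFUYEFUYEF
N(13)+U(20): 33≡7 → H
F(5)+Y(24): 29≡3 → D
R(17)+E(4): 21 → V
Q(16)+F(5): 21 → V
V(21)+U(20): 41≡15 → P
T(19)+Y(24): 43≡17 → R
L(11)+E(4): 15 → P
C(2)+F(5): 7 → H
B(1)+U(20): 21 → V
U(20)+Y(24): 44≡18 → S
Y(24)+E(4): 28≡2 → C
M(12)+F(5): 17 → R
W(22)+U(20): 42≡16 → Q
Q(16)+Y(24): 40≡14 → O
Y(24)+E(4): 28≡2 → C
A(0)+F(5): 5 → F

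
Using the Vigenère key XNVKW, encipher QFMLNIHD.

NSHVJFUY

Repeat the key across the message: XNVKWXNV
Q(16)+X(23): 39≡13 → N
F(5)+N(13): 18 → S
M(12)+V(21): 33≡7 → H
L(11)+K(10): 21 → V
N(13)+W(22): 35≡9 → J
I(8)+X(23): 31≡5 → F
H(7)+N(13): 20 → U
D(3)+V(21): 24 → Y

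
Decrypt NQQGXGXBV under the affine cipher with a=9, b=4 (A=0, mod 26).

BKKGFGFRZ

The inverse of 9 mod 26 is 3, since 9·3=27≡1. Apply D(y)=3·(y−4) mod 26:
N(13): 3·(13−4)=27≡1 → B
Q(16): 3·(16−4)=36≡10 → K
Q(16): 3·(16−4)=36≡10 → K
G(6): 3·(6−4)=6 → G
X(23): 3·(23−4)=57≡5 → F
G(6): 3·(6−4)=6 → G
X(23): 3·(23−4)=57≡5 → F
B(1): 3·(1−4)=-9≡17 → R
V(21): 3·(21−4)=51≡25 → Z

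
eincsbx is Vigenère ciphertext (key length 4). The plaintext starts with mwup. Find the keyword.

Subtract each crib letter from the matching ciphertext letter (mod 26):
e(4)−m(12)=-8≡18 → s
i(8)−w(22)=-14≡12 → m
n(13)−u(20)=-7≡19 → t
c(2)−p(15)=-13≡13 → n

smtn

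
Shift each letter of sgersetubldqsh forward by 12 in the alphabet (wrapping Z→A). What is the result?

esqdeqfgnxpcet

s(18): 18+12=30≡4 → e
g(6): 6+12=18 → s
e(4): 4+12=16 → q
r(17): 17+12=29≡3 → d
s(18): 18+12=30≡4 → e
e(4): 4+12=16 → q
t(19): 19+12=31≡5 → f
u(20): 20+12=32≡6 → g
b(1): 1+12=13 → n
l(11): 11+12=23 → x
d(3): 3+12=15 → p
q(16): 16+12=28≡2 → c
s(18): 18+12=30≡4 → e
h(7): 7+12=19 → t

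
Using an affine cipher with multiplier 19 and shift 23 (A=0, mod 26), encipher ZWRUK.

EZINF

Z(25): 19·25+23=498≡4 → E
W(22): 19·22+23=441≡25 → Z
R(17): 19·17+23=346≡8 → I
U(20): 19·20+23=403≡13 → N
K(10): 19·10+23=213≡5 → F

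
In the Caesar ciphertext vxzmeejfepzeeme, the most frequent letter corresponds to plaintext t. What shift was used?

11

The most frequent ciphertext letter is e (appears 6 times).
e is position 4; t is position 19.
Shift = -15≡11.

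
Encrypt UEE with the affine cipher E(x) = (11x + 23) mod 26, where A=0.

U(20): 11·20+23=243≡9 → J
E(4): 11·4+23=67≡15 → P
E(4): 11·4+23=67≡15 → P

JPP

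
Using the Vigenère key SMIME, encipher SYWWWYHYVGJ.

KKEIAQTGHKB

Repeat the key across the message: SMIMESMIMES
S(18)+S(18): 36≡10 → K
Y(24)+M(12): 36≡10 → K
W(22)+I(8): 30≡4 → E
W(22)+M(12): 34≡8 → I
W(22)+E(4): 26≡0 → A
Y(24)+S(18): 42≡16 → Q
H(7)+M(12): 19 → T
Y(24)+I(8): 32≡6 → G
V(21)+M(12): 33≡7 → H
G(6)+E(4): 10 → K
J(9)+S(18): 27≡1 → B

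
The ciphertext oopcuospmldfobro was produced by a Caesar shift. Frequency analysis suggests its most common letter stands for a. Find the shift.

The most frequent ciphertext letter is o (appears 5 times).
o is position 14; a is position 0.
Shift = 14.

14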